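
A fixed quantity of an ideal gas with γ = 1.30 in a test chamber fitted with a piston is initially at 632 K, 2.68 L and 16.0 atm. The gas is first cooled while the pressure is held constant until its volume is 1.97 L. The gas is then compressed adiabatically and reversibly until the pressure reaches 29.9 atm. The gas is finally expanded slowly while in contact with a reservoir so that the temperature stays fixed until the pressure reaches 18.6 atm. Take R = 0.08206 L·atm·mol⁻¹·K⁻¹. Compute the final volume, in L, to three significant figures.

V₄ ≈ 1.96 L

P constant ⇒ V ∝ T: P₂ = P₁; T₂ = T₁·(V₂/V₁) = 464.6 K.
Reversible adiabatic, γ = 1.30: T₃ = T₂·(P₃/P₂)^((γ−1)/γ) = 536.7 K; V₃ = V₂·(P₂/P₃)^(1/γ) = 1.218 L.
Isothermal, so P V is constant: T₄ = T₃; V₄ = V₃·(P₃/P₄) = 1.958 L.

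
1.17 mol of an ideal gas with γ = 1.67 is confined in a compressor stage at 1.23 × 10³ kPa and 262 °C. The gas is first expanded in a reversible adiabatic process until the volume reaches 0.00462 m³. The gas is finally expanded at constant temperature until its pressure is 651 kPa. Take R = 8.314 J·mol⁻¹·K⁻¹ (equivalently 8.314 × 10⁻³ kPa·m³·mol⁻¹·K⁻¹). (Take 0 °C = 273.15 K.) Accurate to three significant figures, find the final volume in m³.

V₃ ≈ 0.00754 m³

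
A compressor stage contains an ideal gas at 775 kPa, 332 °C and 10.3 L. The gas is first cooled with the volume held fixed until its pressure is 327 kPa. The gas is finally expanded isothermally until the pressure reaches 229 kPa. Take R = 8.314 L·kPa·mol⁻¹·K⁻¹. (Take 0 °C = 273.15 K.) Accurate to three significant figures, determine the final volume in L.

V₃ ≈ 14.7 L

Convert: T₁ = 605.1 K.
V constant ⇒ P ∝ T: V₂ = V₁; T₂ = T₁·(P₂/P₁) = 255.3 K.
Isothermal, so P V is constant: T₃ = T₂; V₃ = V₂·(P₂/P₃) = 14.71 L.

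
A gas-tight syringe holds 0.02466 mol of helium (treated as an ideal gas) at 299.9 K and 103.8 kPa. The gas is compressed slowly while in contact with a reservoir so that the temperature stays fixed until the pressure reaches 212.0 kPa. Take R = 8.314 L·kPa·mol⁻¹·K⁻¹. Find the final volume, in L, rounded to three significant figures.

V₂ ≈ 0.290 L

From PV = nRT: V₁ = nRT₁/P₁ = 0.5924 L.
Isothermal, so P V is constant: T₂ = T₁; V₂ = V₁·(P₁/P₂) = 0.2900 L.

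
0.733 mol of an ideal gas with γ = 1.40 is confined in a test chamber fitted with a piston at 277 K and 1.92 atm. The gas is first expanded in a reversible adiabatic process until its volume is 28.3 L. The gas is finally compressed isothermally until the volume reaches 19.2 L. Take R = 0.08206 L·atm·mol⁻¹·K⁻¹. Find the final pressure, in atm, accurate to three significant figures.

From PV = nRT: V₁ = nRT₁/P₁ = 8.678 L.
Adiabatic (γ = 1.40), T V^(γ−1) and P V^γ constant: T₂ = T₁·(V₁/V₂)^(γ−1) = 172.6 K; P₂ = P₁·(V₁/V₂)^γ = 0.3669 atm.
Isothermal, so P V is constant: T₃ = T₂; P₃ = P₂·(V₂/V₃) = 0.5408 atm.

P₃ ≈ 0.541 atm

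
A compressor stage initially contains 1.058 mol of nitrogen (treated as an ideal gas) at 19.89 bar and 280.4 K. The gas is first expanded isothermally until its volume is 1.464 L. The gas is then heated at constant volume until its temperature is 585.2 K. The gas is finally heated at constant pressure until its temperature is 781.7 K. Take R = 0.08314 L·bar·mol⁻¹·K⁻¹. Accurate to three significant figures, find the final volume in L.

V₄ ≈ 1.96 L

From PV = nRT: V₁ = nRT₁/P₁ = 1.240 L.
Isothermal, so P V is constant: T₂ = T₁; P₂ = P₁·(V₁/V₂) = 16.85 bar.
Isochoric, so P/T is constant: V₃ = V₂; P₃ = P₂·(T₃/T₂) = 35.16 bar.
P constant ⇒ V ∝ T: P₄ = P₃; V₄ = V₃·(T₄/T₃) = 1.956 L.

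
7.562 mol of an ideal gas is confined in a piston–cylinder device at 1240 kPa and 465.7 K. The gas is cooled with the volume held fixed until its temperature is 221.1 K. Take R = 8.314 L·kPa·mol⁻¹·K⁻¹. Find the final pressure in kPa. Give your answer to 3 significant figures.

P₂ ≈ 589 kPa

From PV = nRT: V₁ = nRT₁/P₁ = 23.61 L.
Isochoric, so P/T is constant: V₂ = V₁; P₂ = P₁·(T₂/T₁) = 588.7 kPa.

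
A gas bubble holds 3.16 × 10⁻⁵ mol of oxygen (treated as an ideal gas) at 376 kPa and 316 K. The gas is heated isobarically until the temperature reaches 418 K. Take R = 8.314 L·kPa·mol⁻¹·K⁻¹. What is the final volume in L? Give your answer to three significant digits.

V₂ ≈ 0.000292 L

From PV = nRT: V₁ = nRT₁/P₁ = 0.0002208 L.
Isobaric, so V/T is constant: P₂ = P₁; V₂ = V₁·(T₂/T₁) = 0.0002921 L.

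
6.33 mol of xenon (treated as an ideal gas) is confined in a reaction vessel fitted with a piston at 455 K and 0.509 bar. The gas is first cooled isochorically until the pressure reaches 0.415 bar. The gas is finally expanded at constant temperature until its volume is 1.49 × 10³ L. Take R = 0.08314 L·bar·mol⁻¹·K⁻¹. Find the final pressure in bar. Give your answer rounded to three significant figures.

P₃ ≈ 0.131 bar

From PV = nRT: V₁ = nRT₁/P₁ = 470.4 L.
V constant ⇒ P ∝ T: V₂ = V₁; T₂ = T₁·(P₂/P₁) = 371.0 K.
Isothermal, so P V is constant: T₃ = T₂; P₃ = P₂·(V₂/V₃) = 0.1310 bar.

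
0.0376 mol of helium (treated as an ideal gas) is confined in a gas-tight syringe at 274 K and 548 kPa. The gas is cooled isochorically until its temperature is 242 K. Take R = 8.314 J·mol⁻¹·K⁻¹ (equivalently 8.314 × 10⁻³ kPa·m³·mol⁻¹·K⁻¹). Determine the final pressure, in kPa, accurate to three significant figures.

P₂ ≈ 484 kPa

From PV = nRT: V₁ = nRT₁/P₁ = 0.0001563 m³.
Isochoric, so P/T is constant: V₂ = V₁; P₂ = P₁·(T₂/T₁) = 484.0 kPa.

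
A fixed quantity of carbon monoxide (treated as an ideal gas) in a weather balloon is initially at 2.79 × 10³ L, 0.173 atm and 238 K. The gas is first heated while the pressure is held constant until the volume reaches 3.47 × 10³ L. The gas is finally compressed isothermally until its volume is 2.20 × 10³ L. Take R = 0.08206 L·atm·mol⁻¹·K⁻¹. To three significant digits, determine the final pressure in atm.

P₃ ≈ 0.273 atm

P constant ⇒ V ∝ T: P₂ = P₁; T₂ = T₁·(V₂/V₁) = 296.0 K.
Isothermal, so P V is constant: T₃ = T₂; P₃ = P₂·(V₂/V₃) = 0.2729 atm.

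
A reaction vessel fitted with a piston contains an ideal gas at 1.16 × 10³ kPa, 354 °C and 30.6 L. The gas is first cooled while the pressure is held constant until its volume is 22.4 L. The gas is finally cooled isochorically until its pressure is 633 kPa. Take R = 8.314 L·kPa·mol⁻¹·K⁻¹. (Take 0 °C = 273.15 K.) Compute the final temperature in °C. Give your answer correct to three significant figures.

T₃ ≈ -22.6 °C

Convert: T₁ = 627.1 K.
Isobaric, so V/T is constant: P₂ = P₁; T₂ = T₁·(V₂/V₁) = 459.1 K.
V constant ⇒ P ∝ T: V₃ = V₂; T₃ = T₂·(P₃/P₂) = 250.5 K.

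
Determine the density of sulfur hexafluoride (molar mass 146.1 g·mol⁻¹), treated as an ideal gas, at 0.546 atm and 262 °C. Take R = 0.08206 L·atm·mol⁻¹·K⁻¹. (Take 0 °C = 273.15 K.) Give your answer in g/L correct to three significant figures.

ρ ≈ 1.82 g/L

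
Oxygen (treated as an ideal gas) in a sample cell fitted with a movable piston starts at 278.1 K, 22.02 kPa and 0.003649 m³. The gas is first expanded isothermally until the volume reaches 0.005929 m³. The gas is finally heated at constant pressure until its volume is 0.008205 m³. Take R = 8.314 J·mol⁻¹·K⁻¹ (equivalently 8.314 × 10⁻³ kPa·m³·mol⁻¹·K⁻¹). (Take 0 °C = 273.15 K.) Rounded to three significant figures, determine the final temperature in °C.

Isothermal, so P V is constant: T₂ = T₁; P₂ = P₁·(V₁/V₂) = 13.55 kPa.
Isobaric, so V/T is constant: P₃ = P₂; T₃ = T₂·(V₃/V₂) = 384.9 K.

T₃ ≈ 112 °C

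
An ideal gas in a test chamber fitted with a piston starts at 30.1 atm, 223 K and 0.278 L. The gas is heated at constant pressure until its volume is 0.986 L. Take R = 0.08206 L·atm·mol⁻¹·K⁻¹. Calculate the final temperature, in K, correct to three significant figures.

T₂ ≈ 791 K

P constant ⇒ V ∝ T: P₂ = P₁; T₂ = T₁·(V₂/V₁) = 790.9 K.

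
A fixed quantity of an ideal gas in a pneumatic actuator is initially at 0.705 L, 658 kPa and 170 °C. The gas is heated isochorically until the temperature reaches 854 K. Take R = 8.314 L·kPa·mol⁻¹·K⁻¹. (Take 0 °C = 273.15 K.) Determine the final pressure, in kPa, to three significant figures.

P₂ ≈ 1.27e+03 kPa

Convert: T₁ = 443.1 K.
Isochoric, so P/T is constant: V₂ = V₁; P₂ = P₁·(T₂/T₁) = 1268 kPa.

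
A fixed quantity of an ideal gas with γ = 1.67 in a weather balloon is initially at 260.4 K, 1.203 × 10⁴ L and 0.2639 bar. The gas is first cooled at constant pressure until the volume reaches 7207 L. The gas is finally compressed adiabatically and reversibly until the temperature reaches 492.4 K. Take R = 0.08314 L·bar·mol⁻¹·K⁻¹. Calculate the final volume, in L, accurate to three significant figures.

V₃ ≈ 1.30e+03 L

Isobaric, so V/T is constant: P₂ = P₁; T₂ = T₁·(V₂/V₁) = 156.0 K.
Reversible adiabatic, γ = 1.67: P₃ = P₂·(T₃/T₂)^(γ/(γ−1)) = 4.631 bar; V₃ = V₂·(T₂/T₃)^(1/(γ−1)) = 1296 L.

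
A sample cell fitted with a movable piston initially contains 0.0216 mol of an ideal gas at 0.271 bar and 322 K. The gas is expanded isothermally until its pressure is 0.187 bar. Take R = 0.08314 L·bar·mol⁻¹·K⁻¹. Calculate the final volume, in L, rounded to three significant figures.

From PV = nRT: V₁ = nRT₁/P₁ = 2.134 L.
T constant ⇒ Boyle's law P V = const: T₂ = T₁; V₂ = V₁·(P₁/P₂) = 3.092 L.

V₂ ≈ 3.09 L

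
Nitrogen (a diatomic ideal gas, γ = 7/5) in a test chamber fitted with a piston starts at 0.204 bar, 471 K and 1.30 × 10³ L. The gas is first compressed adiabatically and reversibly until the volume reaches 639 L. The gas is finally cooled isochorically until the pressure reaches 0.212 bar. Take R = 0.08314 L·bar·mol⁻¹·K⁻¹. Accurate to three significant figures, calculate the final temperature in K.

T₃ ≈ 241 K

Reversible adiabatic, γ = 7/5: T₂ = T₁·(V₁/V₂)^(γ−1) = 625.7 K; P₂ = P₁·(V₁/V₂)^γ = 0.5514 bar.
V constant ⇒ P ∝ T: V₃ = V₂; T₃ = T₂·(P₃/P₂) = 240.6 K.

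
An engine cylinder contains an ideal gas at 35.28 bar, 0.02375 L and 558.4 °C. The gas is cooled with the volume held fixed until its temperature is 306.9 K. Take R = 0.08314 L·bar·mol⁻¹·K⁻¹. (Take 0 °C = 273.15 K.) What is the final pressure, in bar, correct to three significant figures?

P₂ ≈ 13.0 bar

Convert: T₁ = 831.5 K.
V constant ⇒ P ∝ T: V₂ = V₁; P₂ = P₁·(T₂/T₁) = 13.02 bar.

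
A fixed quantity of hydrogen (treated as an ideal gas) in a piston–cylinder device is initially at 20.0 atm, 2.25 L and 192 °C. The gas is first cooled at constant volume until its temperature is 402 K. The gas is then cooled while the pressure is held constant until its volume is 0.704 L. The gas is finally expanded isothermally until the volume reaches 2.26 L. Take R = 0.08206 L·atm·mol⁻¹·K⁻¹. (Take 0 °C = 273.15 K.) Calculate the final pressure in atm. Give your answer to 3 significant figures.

P₄ ≈ 5.38 atm

Convert: T₁ = 465.1 K.
V constant ⇒ P ∝ T: V₂ = V₁; P₂ = P₁·(T₂/T₁) = 17.28 atm.
Isobaric, so V/T is constant: P₃ = P₂; T₃ = T₂·(V₃/V₂) = 125.8 K.
T constant ⇒ Boyle's law P V = const: T₄ = T₃; P₄ = P₃·(V₃/V₄) = 5.384 atm.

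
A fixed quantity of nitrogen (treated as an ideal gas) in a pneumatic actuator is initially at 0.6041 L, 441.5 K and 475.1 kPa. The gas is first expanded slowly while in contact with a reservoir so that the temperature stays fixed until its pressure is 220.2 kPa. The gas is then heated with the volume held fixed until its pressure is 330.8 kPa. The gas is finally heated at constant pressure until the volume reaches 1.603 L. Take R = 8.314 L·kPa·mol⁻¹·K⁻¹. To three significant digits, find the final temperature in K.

T₄ ≈ 816 K

T constant ⇒ Boyle's law P V = const: T₂ = T₁; V₂ = V₁·(P₁/P₂) = 1.303 L.
Isochoric, so P/T is constant: V₃ = V₂; T₃ = T₂·(P₃/P₂) = 663.3 K.
P constant ⇒ V ∝ T: P₄ = P₃; T₄ = T₃·(V₄/V₃) = 815.7 K.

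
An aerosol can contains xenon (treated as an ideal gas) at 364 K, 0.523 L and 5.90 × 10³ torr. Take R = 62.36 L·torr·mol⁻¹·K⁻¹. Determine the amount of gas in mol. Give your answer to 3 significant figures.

PV = nRT ⇒ n = PV/(RT) = (5.90e+03 × 0.523) / (62.36 × 364)

n ≈ 0.136 mol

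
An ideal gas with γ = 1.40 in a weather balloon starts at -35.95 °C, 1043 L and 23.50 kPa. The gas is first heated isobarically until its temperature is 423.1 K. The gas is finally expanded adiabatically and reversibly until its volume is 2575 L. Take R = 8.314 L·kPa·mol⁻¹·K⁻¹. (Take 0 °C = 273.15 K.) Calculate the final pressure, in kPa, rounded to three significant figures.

P₃ ≈ 14.9 kPa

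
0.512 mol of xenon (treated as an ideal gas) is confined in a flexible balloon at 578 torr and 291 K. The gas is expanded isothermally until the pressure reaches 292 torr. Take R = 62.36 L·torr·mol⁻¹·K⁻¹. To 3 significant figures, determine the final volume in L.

V₂ ≈ 31.8 L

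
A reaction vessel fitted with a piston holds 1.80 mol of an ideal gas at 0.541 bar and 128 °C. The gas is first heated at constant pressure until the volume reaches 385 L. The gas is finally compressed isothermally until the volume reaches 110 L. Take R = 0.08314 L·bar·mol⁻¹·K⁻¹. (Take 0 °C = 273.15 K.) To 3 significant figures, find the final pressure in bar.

P₃ ≈ 1.89 bar

Convert: T₁ = 401.1 K.
From PV = nRT: V₁ = nRT₁/P₁ = 111.0 L.
Isobaric, so V/T is constant: P₂ = P₁; T₂ = T₁·(V₂/V₁) = 1392 K.
T constant ⇒ Boyle's law P V = const: T₃ = T₂; P₃ = P₂·(V₂/V₃) = 1.894 bar.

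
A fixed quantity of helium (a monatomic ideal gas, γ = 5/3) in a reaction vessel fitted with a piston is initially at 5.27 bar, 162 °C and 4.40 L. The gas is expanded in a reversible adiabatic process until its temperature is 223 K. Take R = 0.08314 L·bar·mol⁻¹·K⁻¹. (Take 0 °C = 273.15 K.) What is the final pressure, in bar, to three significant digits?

P₂ ≈ 0.991 bar

Convert: T₁ = 435.1 K.
Reversible adiabatic, γ = 5/3: P₂ = P₁·(T₂/T₁)^(γ/(γ−1)) = 0.9908 bar; V₂ = V₁·(T₁/T₂)^(1/(γ−1)) = 11.99 L.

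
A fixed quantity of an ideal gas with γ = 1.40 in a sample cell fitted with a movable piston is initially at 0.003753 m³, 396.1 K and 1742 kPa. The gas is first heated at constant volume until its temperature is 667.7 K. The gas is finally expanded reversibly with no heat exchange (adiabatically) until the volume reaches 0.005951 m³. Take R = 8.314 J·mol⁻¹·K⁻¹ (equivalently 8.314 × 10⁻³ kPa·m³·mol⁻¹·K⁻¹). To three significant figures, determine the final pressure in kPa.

Isochoric, so P/T is constant: V₂ = V₁; P₂ = P₁·(T₂/T₁) = 2936 kPa.
Reversible adiabatic, γ = 1.40: T₃ = T₂·(V₂/V₃)^(γ−1) = 555.3 K; P₃ = P₂·(V₂/V₃)^γ = 1540 kPa.

P₃ ≈ 1.54e+03 kPa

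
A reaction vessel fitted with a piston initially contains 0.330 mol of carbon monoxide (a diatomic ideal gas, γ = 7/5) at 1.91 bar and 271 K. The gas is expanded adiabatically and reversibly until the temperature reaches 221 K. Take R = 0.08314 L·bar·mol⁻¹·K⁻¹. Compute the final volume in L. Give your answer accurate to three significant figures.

V₂ ≈ 6.48 L

From PV = nRT: V₁ = nRT₁/P₁ = 3.893 L.
Reversible adiabatic, γ = 7/5: P₂ = P₁·(T₂/T₁)^(γ/(γ−1)) = 0.9354 bar; V₂ = V₁·(T₁/T₂)^(1/(γ−1)) = 6.482 L.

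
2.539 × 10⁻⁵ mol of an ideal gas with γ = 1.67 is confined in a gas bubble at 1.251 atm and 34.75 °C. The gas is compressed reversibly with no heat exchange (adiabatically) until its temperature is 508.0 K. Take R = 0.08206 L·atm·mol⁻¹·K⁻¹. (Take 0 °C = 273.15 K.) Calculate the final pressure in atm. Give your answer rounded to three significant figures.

P₂ ≈ 4.36 atm

Convert: T₁ = 307.9 K.
From PV = nRT: V₁ = nRT₁/P₁ = 0.0005128 L.
Reversible adiabatic, γ = 1.67: P₂ = P₁·(T₂/T₁)^(γ/(γ−1)) = 4.358 atm; V₂ = V₁·(T₁/T₂)^(1/(γ−1)) = 0.0002429 L.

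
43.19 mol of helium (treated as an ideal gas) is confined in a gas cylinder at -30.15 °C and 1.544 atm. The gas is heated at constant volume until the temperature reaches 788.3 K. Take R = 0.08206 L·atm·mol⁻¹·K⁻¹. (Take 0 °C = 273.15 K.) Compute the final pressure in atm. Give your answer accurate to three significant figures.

P₂ ≈ 5.01 atm

Convert: T₁ = 243.0 K.
From PV = nRT: V₁ = nRT₁/P₁ = 557.8 L.
Isochoric, so P/T is constant: V₂ = V₁; P₂ = P₁·(T₂/T₁) = 5.009 atm.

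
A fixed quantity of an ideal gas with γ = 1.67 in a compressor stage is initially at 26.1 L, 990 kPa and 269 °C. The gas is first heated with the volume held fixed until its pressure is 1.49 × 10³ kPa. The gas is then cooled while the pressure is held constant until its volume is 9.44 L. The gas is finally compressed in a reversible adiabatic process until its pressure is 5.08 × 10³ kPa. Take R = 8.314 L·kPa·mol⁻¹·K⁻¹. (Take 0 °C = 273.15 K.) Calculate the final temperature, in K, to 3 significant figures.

T₄ ≈ 483 K

Convert: T₁ = 542.1 K.
Isochoric, so P/T is constant: V₂ = V₁; T₂ = T₁·(P₂/P₁) = 816.0 K.
P constant ⇒ V ∝ T: P₃ = P₂; T₃ = T₂·(V₃/V₂) = 295.1 K.
Reversible adiabatic, γ = 1.67: T₄ = T₃·(P₄/P₃)^((γ−1)/γ) = 482.7 K; V₄ = V₃·(P₃/P₄)^(1/γ) = 4.529 L.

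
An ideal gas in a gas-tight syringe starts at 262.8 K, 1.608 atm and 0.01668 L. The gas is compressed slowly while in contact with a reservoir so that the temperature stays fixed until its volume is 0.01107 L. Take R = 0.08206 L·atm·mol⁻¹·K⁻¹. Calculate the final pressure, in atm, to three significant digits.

T constant ⇒ Boyle's law P V = const: T₂ = T₁; P₂ = P₁·(V₁/V₂) = 2.423 atm.

P₂ ≈ 2.42 atm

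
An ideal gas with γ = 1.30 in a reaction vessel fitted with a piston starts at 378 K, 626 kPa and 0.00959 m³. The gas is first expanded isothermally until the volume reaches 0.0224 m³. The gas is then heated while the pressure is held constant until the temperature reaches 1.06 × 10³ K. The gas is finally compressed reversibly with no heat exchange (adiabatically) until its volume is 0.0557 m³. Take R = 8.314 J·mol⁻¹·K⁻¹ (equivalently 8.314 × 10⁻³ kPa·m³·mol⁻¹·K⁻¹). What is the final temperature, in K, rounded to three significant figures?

T constant ⇒ Boyle's law P V = const: T₂ = T₁; P₂ = P₁·(V₁/V₂) = 268.0 kPa.
Isobaric, so V/T is constant: P₃ = P₂; V₃ = V₂·(T₃/T₂) = 0.06281 m³.
Reversible adiabatic, γ = 1.30: T₄ = T₃·(V₃/V₄)^(γ−1) = 1099 K; P₄ = P₃·(V₃/V₄)^γ = 313.3 kPa.

T₄ ≈ 1.10e+03 K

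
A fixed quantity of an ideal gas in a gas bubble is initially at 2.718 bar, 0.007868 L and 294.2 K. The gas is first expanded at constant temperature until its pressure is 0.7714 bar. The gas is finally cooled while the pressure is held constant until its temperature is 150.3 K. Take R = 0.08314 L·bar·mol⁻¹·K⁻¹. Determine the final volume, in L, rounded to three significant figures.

T constant ⇒ Boyle's law P V = const: T₂ = T₁; V₂ = V₁·(P₁/P₂) = 0.02772 L.
Isobaric, so V/T is constant: P₃ = P₂; V₃ = V₂·(T₃/T₂) = 0.01416 L.

V₃ ≈ 0.0142 L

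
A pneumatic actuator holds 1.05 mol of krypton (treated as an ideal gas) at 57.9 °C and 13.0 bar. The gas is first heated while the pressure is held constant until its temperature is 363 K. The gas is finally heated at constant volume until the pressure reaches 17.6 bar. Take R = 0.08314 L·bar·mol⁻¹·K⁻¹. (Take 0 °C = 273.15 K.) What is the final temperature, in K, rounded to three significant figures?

Convert: T₁ = 331.0 K.
From PV = nRT: V₁ = nRT₁/P₁ = 2.223 L.
P constant ⇒ V ∝ T: P₂ = P₁; V₂ = V₁·(T₂/T₁) = 2.438 L.
V constant ⇒ P ∝ T: V₃ = V₂; T₃ = T₂·(P₃/P₂) = 491.4 K.

T₃ ≈ 491 K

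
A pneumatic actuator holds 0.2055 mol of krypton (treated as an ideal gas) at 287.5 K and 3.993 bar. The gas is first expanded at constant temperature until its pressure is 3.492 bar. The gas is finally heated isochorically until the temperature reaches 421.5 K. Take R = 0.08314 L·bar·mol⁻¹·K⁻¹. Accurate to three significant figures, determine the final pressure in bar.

P₃ ≈ 5.12 bar

From PV = nRT: V₁ = nRT₁/P₁ = 1.230 L.
T constant ⇒ Boyle's law P V = const: T₂ = T₁; V₂ = V₁·(P₁/P₂) = 1.407 L.
Isochoric, so P/T is constant: V₃ = V₂; P₃ = P₂·(T₃/T₂) = 5.120 bar.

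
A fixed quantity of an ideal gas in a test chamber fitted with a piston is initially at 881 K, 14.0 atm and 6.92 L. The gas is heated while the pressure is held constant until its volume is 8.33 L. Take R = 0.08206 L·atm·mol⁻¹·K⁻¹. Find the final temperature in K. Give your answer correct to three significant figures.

T₂ ≈ 1.06e+03 K

P constant ⇒ V ∝ T: P₂ = P₁; T₂ = T₁·(V₂/V₁) = 1061 K.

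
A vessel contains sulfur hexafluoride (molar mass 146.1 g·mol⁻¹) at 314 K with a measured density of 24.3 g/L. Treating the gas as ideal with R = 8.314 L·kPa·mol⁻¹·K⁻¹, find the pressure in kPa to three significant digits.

P ≈ 434 kPa

ρ = PM/(RT) ⇒ P = ρRT/M = (24.3 × 8.314 × 314.0) / 146.1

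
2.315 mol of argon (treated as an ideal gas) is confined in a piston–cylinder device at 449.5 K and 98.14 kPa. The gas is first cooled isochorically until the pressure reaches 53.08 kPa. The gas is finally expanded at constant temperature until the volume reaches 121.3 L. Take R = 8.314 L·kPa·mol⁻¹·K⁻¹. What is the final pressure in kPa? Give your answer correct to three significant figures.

P₃ ≈ 38.6 kPa

From PV = nRT: V₁ = nRT₁/P₁ = 88.15 L.
V constant ⇒ P ∝ T: V₂ = V₁; T₂ = T₁·(P₂/P₁) = 243.1 K.
T constant ⇒ Boyle's law P V = const: T₃ = T₂; P₃ = P₂·(V₂/V₃) = 38.58 kPa.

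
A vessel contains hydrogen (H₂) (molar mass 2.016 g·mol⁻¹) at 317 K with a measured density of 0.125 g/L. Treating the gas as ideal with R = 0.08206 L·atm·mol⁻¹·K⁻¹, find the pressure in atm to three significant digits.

P ≈ 1.61 atm

ρ = PM/(RT) ⇒ P = ρRT/M = (0.125 × 0.08206 × 317.0) / 2.016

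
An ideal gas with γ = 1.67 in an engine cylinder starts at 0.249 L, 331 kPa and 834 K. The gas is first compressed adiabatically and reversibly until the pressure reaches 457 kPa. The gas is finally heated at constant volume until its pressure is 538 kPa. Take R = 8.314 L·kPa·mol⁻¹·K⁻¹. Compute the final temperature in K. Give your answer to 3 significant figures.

T₃ ≈ 1.12e+03 K

Adiabatic (γ = 1.67), T V^(γ−1) and P V^γ constant: T₂ = T₁·(P₂/P₁)^((γ−1)/γ) = 949.2 K; V₂ = V₁·(P₁/P₂)^(1/γ) = 0.2053 L.
V constant ⇒ P ∝ T: V₃ = V₂; T₃ = T₂·(P₃/P₂) = 1117 K.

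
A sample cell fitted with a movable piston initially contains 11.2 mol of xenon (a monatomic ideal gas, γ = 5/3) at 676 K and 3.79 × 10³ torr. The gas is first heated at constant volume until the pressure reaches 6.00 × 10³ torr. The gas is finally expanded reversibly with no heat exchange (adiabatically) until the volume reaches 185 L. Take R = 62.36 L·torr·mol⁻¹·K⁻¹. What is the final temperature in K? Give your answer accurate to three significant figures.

T₃ ≈ 822 K

From PV = nRT: V₁ = nRT₁/P₁ = 124.6 L.
V constant ⇒ P ∝ T: V₂ = V₁; T₂ = T₁·(P₂/P₁) = 1070 K.
Reversible adiabatic, γ = 5/3: T₃ = T₂·(V₂/V₃)^(γ−1) = 822.2 K; P₃ = P₂·(V₂/V₃)^γ = 3104 torr.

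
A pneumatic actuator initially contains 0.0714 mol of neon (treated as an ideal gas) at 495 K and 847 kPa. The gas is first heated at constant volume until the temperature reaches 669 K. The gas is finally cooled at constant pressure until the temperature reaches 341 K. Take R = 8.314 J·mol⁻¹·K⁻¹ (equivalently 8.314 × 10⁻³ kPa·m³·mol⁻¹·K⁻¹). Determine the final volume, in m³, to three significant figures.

V₃ ≈ 0.000177 m³

From PV = nRT: V₁ = nRT₁/P₁ = 0.0003469 m³.
V constant ⇒ P ∝ T: V₂ = V₁; P₂ = P₁·(T₂/T₁) = 1145 kPa.
Isobaric, so V/T is constant: P₃ = P₂; V₃ = V₂·(T₃/T₂) = 0.0001768 m³.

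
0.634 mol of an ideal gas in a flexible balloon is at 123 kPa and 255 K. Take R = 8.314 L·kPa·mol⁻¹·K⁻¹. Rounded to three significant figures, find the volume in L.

V ≈ 10.9 L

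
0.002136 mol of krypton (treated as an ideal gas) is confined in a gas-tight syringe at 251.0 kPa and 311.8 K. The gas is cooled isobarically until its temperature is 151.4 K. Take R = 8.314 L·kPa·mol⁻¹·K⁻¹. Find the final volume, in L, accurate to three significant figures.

V₂ ≈ 0.0107 L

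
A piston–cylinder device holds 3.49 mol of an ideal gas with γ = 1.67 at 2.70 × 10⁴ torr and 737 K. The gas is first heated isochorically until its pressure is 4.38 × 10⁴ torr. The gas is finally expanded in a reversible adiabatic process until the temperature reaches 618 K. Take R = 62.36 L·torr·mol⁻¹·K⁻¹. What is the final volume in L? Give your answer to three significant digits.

V₃ ≈ 15.9 L

From PV = nRT: V₁ = nRT₁/P₁ = 5.941 L.
V constant ⇒ P ∝ T: V₂ = V₁; T₂ = T₁·(P₂/P₁) = 1196 K.
Adiabatic (γ = 1.67), T V^(γ−1) and P V^γ constant: P₃ = P₂·(T₃/T₂)^(γ/(γ−1)) = 8456 torr; V₃ = V₂·(T₂/T₃)^(1/(γ−1)) = 15.91 L.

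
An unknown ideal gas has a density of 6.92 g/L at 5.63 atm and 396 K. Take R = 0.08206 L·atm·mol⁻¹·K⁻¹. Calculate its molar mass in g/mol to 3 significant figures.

ρ = PM/(RT) ⇒ M = ρRT/P = (6.92 × 0.08206 × 396.0) / 5.63

M ≈ 39.9 g/mol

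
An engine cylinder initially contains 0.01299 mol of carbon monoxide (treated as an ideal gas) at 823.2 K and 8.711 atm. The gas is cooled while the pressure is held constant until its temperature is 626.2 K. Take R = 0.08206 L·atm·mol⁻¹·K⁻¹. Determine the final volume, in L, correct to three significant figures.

V₂ ≈ 0.0766 L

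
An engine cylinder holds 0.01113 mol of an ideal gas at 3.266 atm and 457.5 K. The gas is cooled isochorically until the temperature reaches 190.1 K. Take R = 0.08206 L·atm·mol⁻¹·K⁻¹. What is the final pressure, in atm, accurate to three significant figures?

From PV = nRT: V₁ = nRT₁/P₁ = 0.1279 L.
V constant ⇒ P ∝ T: V₂ = V₁; P₂ = P₁·(T₂/T₁) = 1.357 atm.

P₂ ≈ 1.36 atm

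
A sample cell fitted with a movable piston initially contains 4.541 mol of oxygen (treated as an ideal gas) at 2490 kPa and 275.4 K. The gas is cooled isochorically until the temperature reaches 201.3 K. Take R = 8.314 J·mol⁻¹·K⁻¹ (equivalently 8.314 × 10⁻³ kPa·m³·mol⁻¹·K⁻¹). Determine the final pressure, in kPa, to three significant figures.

From PV = nRT: V₁ = nRT₁/P₁ = 0.004176 m³.
Isochoric, so P/T is constant: V₂ = V₁; P₂ = P₁·(T₂/T₁) = 1820 kPa.

P₂ ≈ 1.82e+03 kPa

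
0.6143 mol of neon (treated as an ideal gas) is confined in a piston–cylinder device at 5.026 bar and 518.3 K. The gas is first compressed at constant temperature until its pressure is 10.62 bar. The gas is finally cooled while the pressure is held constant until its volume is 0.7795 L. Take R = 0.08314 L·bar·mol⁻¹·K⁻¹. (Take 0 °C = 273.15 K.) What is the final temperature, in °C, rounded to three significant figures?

T₃ ≈ -111 °C

From PV = nRT: V₁ = nRT₁/P₁ = 5.267 L.
T constant ⇒ Boyle's law P V = const: T₂ = T₁; V₂ = V₁·(P₁/P₂) = 2.493 L.
Isobaric, so V/T is constant: P₃ = P₂; T₃ = T₂·(V₃/V₂) = 162.1 K.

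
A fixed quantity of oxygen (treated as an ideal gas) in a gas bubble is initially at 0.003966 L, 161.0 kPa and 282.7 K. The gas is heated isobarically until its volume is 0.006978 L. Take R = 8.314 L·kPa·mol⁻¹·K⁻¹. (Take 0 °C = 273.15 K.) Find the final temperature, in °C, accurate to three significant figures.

P constant ⇒ V ∝ T: P₂ = P₁; T₂ = T₁·(V₂/V₁) = 497.4 K.

T₂ ≈ 224 °C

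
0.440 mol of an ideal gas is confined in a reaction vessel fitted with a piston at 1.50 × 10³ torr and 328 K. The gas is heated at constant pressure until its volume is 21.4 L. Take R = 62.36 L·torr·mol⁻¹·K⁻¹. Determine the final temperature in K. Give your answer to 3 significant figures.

T₂ ≈ 1.17e+03 K

From PV = nRT: V₁ = nRT₁/P₁ = 6.000 L.
P constant ⇒ V ∝ T: P₂ = P₁; T₂ = T₁·(V₂/V₁) = 1170 K.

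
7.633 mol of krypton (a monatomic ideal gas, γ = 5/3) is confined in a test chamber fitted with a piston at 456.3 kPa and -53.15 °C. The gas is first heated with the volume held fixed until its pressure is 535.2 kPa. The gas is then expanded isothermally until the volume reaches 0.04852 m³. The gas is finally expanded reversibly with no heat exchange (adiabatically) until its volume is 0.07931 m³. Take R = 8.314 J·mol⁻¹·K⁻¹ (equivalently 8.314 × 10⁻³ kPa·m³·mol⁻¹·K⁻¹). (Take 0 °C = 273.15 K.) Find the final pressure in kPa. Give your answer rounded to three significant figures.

P₄ ≈ 149 kPa

Convert: T₁ = 220.0 K.
From PV = nRT: V₁ = nRT₁/P₁ = 0.03060 m³.
Isochoric, so P/T is constant: V₂ = V₁; T₂ = T₁·(P₂/P₁) = 258.0 K.
T constant ⇒ Boyle's law P V = const: T₃ = T₂; P₃ = P₂·(V₂/V₃) = 337.5 kPa.
Reversible adiabatic, γ = 5/3: T₄ = T₃·(V₃/V₄)^(γ−1) = 186.0 K; P₄ = P₃·(V₃/V₄)^γ = 148.8 kPa.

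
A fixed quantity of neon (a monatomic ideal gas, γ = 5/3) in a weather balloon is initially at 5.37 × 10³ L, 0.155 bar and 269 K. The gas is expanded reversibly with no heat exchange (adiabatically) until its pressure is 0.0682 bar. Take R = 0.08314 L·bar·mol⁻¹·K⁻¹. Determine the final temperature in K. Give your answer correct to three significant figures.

Reversible adiabatic, γ = 5/3: T₂ = T₁·(P₂/P₁)^((γ−1)/γ) = 193.7 K; V₂ = V₁·(P₁/P₂)^(1/γ) = 8788 L.

T₂ ≈ 194 K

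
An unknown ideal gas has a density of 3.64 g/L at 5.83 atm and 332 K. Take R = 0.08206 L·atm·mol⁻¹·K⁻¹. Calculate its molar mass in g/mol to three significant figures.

M ≈ 17.0 g/mol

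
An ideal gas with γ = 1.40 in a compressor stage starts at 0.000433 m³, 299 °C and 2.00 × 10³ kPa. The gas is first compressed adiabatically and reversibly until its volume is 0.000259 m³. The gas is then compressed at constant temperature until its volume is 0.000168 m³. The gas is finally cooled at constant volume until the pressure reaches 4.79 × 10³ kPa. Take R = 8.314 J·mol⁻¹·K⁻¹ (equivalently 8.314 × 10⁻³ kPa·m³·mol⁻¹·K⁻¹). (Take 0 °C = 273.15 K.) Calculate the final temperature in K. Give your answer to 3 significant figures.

Convert: T₁ = 572.1 K.
Reversible adiabatic, γ = 1.40: T₂ = T₁·(V₁/V₂)^(γ−1) = 702.7 K; P₂ = P₁·(V₁/V₂)^γ = 4107 kPa.
Isothermal, so P V is constant: T₃ = T₂; P₃ = P₂·(V₂/V₃) = 6331 kPa.
Isochoric, so P/T is constant: V₄ = V₃; T₄ = T₃·(P₄/P₃) = 531.7 K.

T₄ ≈ 532 K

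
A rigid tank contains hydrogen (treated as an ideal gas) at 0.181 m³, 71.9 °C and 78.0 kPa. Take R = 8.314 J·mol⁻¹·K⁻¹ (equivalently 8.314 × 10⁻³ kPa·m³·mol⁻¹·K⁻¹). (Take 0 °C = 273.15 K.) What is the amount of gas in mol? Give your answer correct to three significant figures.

Convert: T = 345.05 K.
PV = nRT ⇒ n = PV/(RT) = (78.0 × 0.181) / (8.314 × 10⁻³ × 345.05)

n ≈ 4.92 mol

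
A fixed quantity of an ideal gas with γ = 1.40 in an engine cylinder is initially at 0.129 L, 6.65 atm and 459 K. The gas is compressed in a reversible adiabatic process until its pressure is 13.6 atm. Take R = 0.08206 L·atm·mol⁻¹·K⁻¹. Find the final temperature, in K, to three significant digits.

Reversible adiabatic, γ = 1.40: T₂ = T₁·(P₂/P₁)^((γ−1)/γ) = 563.1 K; V₂ = V₁·(P₁/P₂)^(1/γ) = 0.07738 L.

T₂ ≈ 563 K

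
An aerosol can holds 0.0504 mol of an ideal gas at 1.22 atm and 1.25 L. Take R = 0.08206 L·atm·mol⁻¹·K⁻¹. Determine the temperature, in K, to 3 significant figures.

T ≈ 369 K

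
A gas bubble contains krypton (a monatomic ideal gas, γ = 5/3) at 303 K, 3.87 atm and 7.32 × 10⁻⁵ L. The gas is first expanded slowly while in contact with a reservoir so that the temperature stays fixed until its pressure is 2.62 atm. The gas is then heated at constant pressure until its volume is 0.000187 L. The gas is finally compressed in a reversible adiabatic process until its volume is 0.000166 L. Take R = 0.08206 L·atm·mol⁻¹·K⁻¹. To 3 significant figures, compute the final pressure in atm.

P₄ ≈ 3.20 atm

Isothermal, so P V is constant: T₂ = T₁; V₂ = V₁·(P₁/P₂) = 0.0001081 L.
P constant ⇒ V ∝ T: P₃ = P₂; T₃ = T₂·(V₃/V₂) = 524.0 K.
Reversible adiabatic, γ = 5/3: T₄ = T₃·(V₃/V₄)^(γ−1) = 567.4 K; P₄ = P₃·(V₃/V₄)^γ = 3.195 atm.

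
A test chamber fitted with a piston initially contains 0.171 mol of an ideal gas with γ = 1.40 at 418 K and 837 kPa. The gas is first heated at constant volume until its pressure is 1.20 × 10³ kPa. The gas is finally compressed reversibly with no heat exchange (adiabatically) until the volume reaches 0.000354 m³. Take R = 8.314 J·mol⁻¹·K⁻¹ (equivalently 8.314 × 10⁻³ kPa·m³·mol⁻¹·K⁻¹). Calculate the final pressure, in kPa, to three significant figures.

P₃ ≈ 3.18e+03 kPa

From PV = nRT: V₁ = nRT₁/P₁ = 0.0007100 m³.
Isochoric, so P/T is constant: V₂ = V₁; T₂ = T₁·(P₂/P₁) = 599.3 K.
Adiabatic (γ = 1.40), T V^(γ−1) and P V^γ constant: T₃ = T₂·(V₂/V₃)^(γ−1) = 791.7 K; P₃ = P₂·(V₂/V₃)^γ = 3179 kPa.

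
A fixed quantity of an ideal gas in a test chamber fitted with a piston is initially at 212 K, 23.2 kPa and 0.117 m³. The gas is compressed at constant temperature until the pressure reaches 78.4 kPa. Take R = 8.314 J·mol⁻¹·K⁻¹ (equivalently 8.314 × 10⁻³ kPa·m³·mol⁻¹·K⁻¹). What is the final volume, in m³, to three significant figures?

V₂ ≈ 0.0346 m³

Isothermal, so P V is constant: T₂ = T₁; V₂ = V₁·(P₁/P₂) = 0.03462 m³.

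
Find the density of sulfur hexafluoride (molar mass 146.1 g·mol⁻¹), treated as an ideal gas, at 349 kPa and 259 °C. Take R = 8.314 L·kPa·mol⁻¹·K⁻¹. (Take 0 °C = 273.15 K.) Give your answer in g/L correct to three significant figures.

ρ = PM/(RT) = (349 × 146.1) / (8.314 × 532.1)

ρ ≈ 11.5 g/L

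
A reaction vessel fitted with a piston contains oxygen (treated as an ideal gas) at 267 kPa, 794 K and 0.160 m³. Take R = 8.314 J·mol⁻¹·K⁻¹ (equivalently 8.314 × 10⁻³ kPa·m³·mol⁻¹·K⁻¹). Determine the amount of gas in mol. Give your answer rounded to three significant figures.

PV = nRT ⇒ n = PV/(RT) = (267 × 0.160) / (8.314 × 10⁻³ × 794)

n ≈ 6.47 mol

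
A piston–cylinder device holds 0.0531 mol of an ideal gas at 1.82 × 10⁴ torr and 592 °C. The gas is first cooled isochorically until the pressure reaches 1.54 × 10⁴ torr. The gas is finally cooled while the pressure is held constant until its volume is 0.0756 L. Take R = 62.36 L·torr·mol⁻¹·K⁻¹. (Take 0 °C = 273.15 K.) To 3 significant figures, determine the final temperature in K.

T₃ ≈ 352 K

Convert: T₁ = 865.1 K.
From PV = nRT: V₁ = nRT₁/P₁ = 0.1574 L.
Isochoric, so P/T is constant: V₂ = V₁; T₂ = T₁·(P₂/P₁) = 732.0 K.
P constant ⇒ V ∝ T: P₃ = P₂; T₃ = T₂·(V₃/V₂) = 351.6 K.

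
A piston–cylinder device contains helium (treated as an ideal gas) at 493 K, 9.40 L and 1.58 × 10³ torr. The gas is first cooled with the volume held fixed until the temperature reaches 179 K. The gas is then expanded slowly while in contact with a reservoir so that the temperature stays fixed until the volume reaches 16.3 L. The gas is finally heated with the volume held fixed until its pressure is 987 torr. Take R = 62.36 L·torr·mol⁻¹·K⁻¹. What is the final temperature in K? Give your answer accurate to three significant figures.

T₄ ≈ 534 K

V constant ⇒ P ∝ T: V₂ = V₁; P₂ = P₁·(T₂/T₁) = 573.7 torr.
Isothermal, so P V is constant: T₃ = T₂; P₃ = P₂·(V₂/V₃) = 330.8 torr.
Isochoric, so P/T is constant: V₄ = V₃; T₄ = T₃·(P₄/P₃) = 534.0 K.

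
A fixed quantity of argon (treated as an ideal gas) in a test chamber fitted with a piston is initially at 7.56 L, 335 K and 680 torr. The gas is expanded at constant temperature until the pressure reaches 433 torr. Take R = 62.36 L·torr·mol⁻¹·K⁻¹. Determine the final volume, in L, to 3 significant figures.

T constant ⇒ Boyle's law P V = const: T₂ = T₁; V₂ = V₁·(P₁/P₂) = 11.87 L.

V₂ ≈ 11.9 L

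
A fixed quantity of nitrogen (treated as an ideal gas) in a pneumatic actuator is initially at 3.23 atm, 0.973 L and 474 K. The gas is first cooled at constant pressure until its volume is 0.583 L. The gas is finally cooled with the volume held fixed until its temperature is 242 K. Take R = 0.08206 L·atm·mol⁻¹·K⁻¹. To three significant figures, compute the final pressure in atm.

P constant ⇒ V ∝ T: P₂ = P₁; T₂ = T₁·(V₂/V₁) = 284.0 K.
V constant ⇒ P ∝ T: V₃ = V₂; P₃ = P₂·(T₃/T₂) = 2.752 atm.

P₃ ≈ 2.75 atm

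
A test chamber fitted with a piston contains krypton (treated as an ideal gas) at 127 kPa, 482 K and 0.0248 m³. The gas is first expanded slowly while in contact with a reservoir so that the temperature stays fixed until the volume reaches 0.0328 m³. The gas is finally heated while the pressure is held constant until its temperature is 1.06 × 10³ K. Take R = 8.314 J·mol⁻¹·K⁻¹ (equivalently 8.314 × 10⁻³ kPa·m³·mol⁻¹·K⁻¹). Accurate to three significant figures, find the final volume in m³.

V₃ ≈ 0.0721 m³

Isothermal, so P V is constant: T₂ = T₁; P₂ = P₁·(V₁/V₂) = 96.02 kPa.
P constant ⇒ V ∝ T: P₃ = P₂; V₃ = V₂·(T₃/T₂) = 0.07213 m³.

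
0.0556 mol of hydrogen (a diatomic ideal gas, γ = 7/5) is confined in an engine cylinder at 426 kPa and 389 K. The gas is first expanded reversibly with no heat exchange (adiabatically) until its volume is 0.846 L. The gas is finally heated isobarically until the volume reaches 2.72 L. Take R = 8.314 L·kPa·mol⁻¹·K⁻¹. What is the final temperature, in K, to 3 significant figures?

T₃ ≈ 947 K

From PV = nRT: V₁ = nRT₁/P₁ = 0.4221 L.
Reversible adiabatic, γ = 7/5: T₂ = T₁·(V₁/V₂)^(γ−1) = 294.6 K; P₂ = P₁·(V₁/V₂)^γ = 160.9 kPa.
P constant ⇒ V ∝ T: P₃ = P₂; T₃ = T₂·(V₃/V₂) = 947.0 K.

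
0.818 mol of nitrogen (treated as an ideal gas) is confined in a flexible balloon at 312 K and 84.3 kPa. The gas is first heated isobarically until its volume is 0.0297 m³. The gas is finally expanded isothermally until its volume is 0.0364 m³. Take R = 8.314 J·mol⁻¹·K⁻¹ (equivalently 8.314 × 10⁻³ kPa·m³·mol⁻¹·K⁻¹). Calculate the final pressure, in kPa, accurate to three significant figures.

P₃ ≈ 68.8 kPa

From PV = nRT: V₁ = nRT₁/P₁ = 0.02517 m³.
P constant ⇒ V ∝ T: P₂ = P₁; T₂ = T₁·(V₂/V₁) = 368.1 K.
Isothermal, so P V is constant: T₃ = T₂; P₃ = P₂·(V₂/V₃) = 68.78 kPa.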